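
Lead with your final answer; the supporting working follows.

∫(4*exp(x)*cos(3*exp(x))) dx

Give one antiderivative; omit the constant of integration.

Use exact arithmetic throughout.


The answer is 4*sin(3*exp(x))/3.
Step 1. Substitute u = exp(x), turning ∫(4*exp(x)*cos(3*exp(x))) dx into ∫(4*cos(3*u)) du: now ∫(4*cos(3*u)) du.
Step 2. Evaluate the standard form: now 4*sin(3*u)/3.
Step 3. Substitute back u = exp(x): now 4*sin(3*exp(x))/3.
Answer: 4*sin(3*exp(x))/3.


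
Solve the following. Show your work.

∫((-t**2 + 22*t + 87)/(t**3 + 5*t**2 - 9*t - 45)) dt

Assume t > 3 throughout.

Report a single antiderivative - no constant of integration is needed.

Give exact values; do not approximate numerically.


Step 1. Decompose ∫((-t**2 + 22*t + 87)/(t**3 + 5*t**2 - 9*t - 45)) dt by partial fractions, (-t**2 + 22*t + 87)/(t**3 + 5*t**2 - 9*t - 45) = -3/(t + 5) - 1/(t + 3) + 3/(t - 3): now ∫(3/(t - 3)) dt + ∫(-1/(t + 3)) dt + ∫(-3/(t + 5)) dt.
Step 2. Evaluate the standard form [assuming t > -3]: now -log(t + 3) + ∫(3/(t - 3)) dt + ∫(-3/(t + 5)) dt.
Step 3. Evaluate the standard form [assuming t > 3]: now 3*log(t - 3) - log(t + 3) + ∫(-3/(t + 5)) dt.
Step 4. Evaluate the standard form [assuming t > -5]: now 3*log(t - 3) - log(t + 3) - 3*log(t + 5).
Answer: 3*log(t - 3) - log(t + 3) - 3*log(t + 5).


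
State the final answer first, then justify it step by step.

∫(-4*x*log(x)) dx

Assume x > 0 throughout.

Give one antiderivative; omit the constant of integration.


The answer is -2*x**2*log(x) + x**2.
Step 1. Integrate ∫(-4*x*log(x)) dx by parts with u = log(x), dv = (-4*x) dx, so v = -2*x**2 [assuming x > 0]: now -2*x**2*log(x) + ∫(2*x) dx.
Step 2. Evaluate the standard form: now -2*x**2*log(x) + x**2.
Answer: -2*x**2*log(x) + x**2.


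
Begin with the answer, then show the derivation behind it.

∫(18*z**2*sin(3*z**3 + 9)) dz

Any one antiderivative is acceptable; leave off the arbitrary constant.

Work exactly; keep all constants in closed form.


The answer is -2*cos(3*z**3 + 9).
Step 1. Substitute u = z**3 + 3, turning ∫(18*z**2*sin(3*z**3 + 9)) dz into ∫(6*sin(3*u)) du: now ∫(6*sin(3*u)) du.
Step 2. Evaluate the standard form: now -2*cos(3*u).
Step 3. Substitute back u = z**3 + 3: now -2*cos(3*z**3 + 9).
Answer: -2*cos(3*z**3 + 9).


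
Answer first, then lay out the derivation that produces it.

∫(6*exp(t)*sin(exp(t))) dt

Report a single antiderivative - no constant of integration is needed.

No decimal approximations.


The answer is -6*cos(exp(t)).
Step 1. Substitute u = exp(t), turning ∫(6*exp(t)*sin(exp(t))) dt into ∫(6*sin(u)) du: now ∫(6*sin(u)) du.
Step 2. Evaluate the standard form: now -6*cos(u).
Step 3. Substitute back u = exp(t): now -6*cos(exp(t)).
Answer: -6*cos(exp(t)).


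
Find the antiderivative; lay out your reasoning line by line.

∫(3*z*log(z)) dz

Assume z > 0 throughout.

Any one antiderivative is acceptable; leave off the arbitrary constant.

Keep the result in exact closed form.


Step 1. Integrate ∫(3*z*log(z)) dz by parts with u = log(z), dv = (3*z) dz, so v = 3*z**2/2 [assuming z > 0]: now 3*z**2*log(z)/2 + ∫(-3*z/2) dz.
Step 2. Evaluate the standard form: now 3*z**2*log(z)/2 - 3*z**2/4.
Answer: 3*z**2*log(z)/2 - 3*z**2/4.


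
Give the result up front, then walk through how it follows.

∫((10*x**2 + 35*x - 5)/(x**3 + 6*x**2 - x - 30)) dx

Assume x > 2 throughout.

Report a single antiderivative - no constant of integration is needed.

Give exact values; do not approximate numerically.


The answer is 3*log(x - 2) + 2*log(x + 3) + 5*log(x + 5).
Step 1. Decompose ∫((10*x**2 + 35*x - 5)/(x**3 + 6*x**2 - x - 30)) dx by partial fractions, (10*x**2 + 35*x - 5)/(x**3 + 6*x**2 - x - 30) = 5/(x + 5) + 2/(x + 3) + 3/(x - 2): now ∫(3/(x - 2)) dx + ∫(2/(x + 3)) dx + ∫(5/(x + 5)) dx.
Step 2. Evaluate the standard form [assuming x > -5]: now 5*log(x + 5) + ∫(3/(x - 2)) dx + ∫(2/(x + 3)) dx.
Step 3. Evaluate the standard form [assuming x > -3]: now 2*log(x + 3) + 5*log(x + 5) + ∫(3/(x - 2)) dx.
Step 4. Evaluate the standard form [assuming x > 2]: now 3*log(x - 2) + 2*log(x + 3) + 5*log(x + 5).
Answer: 3*log(x - 2) + 2*log(x + 3) + 5*log(x + 5).


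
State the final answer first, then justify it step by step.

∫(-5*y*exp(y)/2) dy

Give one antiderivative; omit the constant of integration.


The answer is -5*y*exp(y)/2 + 5*exp(y)/2.
Step 1. Integrate ∫(-5*y*exp(y)/2) dy by parts with u = y, dv = (-5*exp(y)/2) dy, so v = -5*exp(y)/2: now -5*y*exp(y)/2 + ∫(5*exp(y)/2) dy.
Step 2. Evaluate the standard form: now -5*y*exp(y)/2 + 5*exp(y)/2.
Answer: -5*y*exp(y)/2 + 5*exp(y)/2.


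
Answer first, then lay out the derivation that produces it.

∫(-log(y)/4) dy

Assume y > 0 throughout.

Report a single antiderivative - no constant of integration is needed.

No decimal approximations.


The answer is -y*log(y)/4 + y/4.
Step 1. Integrate ∫(-log(y)/4) dy by parts with u = log(y), dv = (-1/4) dy, so v = -y/4 [assuming y > 0]: now -y*log(y)/4 + ∫(1/4) dy.
Step 2. Evaluate the standard form: now -y*log(y)/4 + y/4.
Answer: -y*log(y)/4 + y/4.


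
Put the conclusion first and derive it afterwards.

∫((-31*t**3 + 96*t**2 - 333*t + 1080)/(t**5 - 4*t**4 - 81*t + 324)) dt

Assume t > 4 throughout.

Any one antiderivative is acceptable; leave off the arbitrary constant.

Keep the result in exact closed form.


The answer is -4*log(t - 4) - log(t - 3) + 5*log(t + 3) + atan(t/3).
Step 1. Decompose ∫((-31*t**3 + 96*t**2 - 333*t + 1080)/(t**5 - 4*t**4 - 81*t + 324)) dt by partial fractions, (-31*t**3 + 96*t**2 - 333*t + 1080)/(t**5 - 4*t**4 - 81*t + 324) = 3/(t**2 + 9) + 5/(t + 3) - 1/(t - 3) - 4/(t - 4): now ∫(-4/(t - 4)) dt + ∫(-1/(t - 3)) dt + ∫(5/(t + 3)) dt + ∫(3/(t**2 + 9)) dt.
Step 2. Evaluate the standard form [assuming t > -3]: now 5*log(t + 3) + ∫(-4/(t - 4)) dt + ∫(-1/(t - 3)) dt + ∫(3/(t**2 + 9)) dt.
Step 3. Evaluate the standard form [assuming t > 4]: now -4*log(t - 4) + 5*log(t + 3) + ∫(-1/(t - 3)) dt + ∫(3/(t**2 + 9)) dt.
Step 4. Evaluate the standard form [assuming t > 3]: now -4*log(t - 4) - log(t - 3) + 5*log(t + 3) + ∫(3/(t**2 + 9)) dt.
Step 5. Evaluate the standard form: now -4*log(t - 4) - log(t - 3) + 5*log(t + 3) + atan(t/3).
Answer: -4*log(t - 4) - log(t - 3) + 5*log(t + 3) + atan(t/3).


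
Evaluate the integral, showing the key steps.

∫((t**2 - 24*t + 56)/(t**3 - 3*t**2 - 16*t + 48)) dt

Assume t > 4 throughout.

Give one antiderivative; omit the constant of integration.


Step 1. Decompose ∫((t**2 - 24*t + 56)/(t**3 - 3*t**2 - 16*t + 48)) dt by partial fractions, (t**2 - 24*t + 56)/(t**3 - 3*t**2 - 16*t + 48) = 3/(t + 4) + 1/(t - 3) - 3/(t - 4): now ∫(-3/(t - 4)) dt + ∫(1/(t - 3)) dt + ∫(3/(t + 4)) dt.
Step 2. Evaluate the standard form [assuming t > 4]: now -3*log(t - 4) + ∫(1/(t - 3)) dt + ∫(3/(t + 4)) dt.
Step 3. Evaluate the standard form [assuming t > 3]: now -3*log(t - 4) + log(t - 3) + ∫(3/(t + 4)) dt.
Step 4. Evaluate the standard form [assuming t > -4]: now -3*log(t - 4) + log(t - 3) + 3*log(t + 4).
Answer: -3*log(t - 4) + log(t - 3) + 3*log(t + 4).


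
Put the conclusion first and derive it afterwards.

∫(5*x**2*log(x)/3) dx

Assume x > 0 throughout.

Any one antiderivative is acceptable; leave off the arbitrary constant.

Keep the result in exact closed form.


The answer is 5*x**3*log(x)/9 - 5*x**3/27.
Step 1. Integrate ∫(5*x**2*log(x)/3) dx by parts with u = log(x), dv = (5*x**2/3) dx, so v = 5*x**3/9 [assuming x > 0]: now 5*x**3*log(x)/9 + ∫(-5*x**2/9) dx.
Step 2. Evaluate the standard form: now 5*x**3*log(x)/9 - 5*x**3/27.
Answer: 5*x**3*log(x)/9 - 5*x**3/27.


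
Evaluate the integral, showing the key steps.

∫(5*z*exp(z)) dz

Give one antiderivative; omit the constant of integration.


Step 1. Integrate ∫(5*z*exp(z)) dz by parts with u = z, dv = (5*exp(z)) dz, so v = 5*exp(z): now 5*z*exp(z) + ∫(-5*exp(z)) dz.
Step 2. Evaluate the standard form: now 5*z*exp(z) - 5*exp(z).
Answer: 5*z*exp(z) - 5*exp(z).


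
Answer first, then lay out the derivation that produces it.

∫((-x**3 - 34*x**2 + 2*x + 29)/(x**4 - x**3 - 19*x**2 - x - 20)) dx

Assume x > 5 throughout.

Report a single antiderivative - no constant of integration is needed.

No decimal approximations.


The answer is -4*log(x - 5) + 3*log(x + 4) - 3*atan(x).
Step 1. Decompose ∫((-x**3 - 34*x**2 + 2*x + 29)/(x**4 - x**3 - 19*x**2 - x - 20)) dx by partial fractions, (-x**3 - 34*x**2 + 2*x + 29)/(x**4 - x**3 - 19*x**2 - x - 20) = -3/(x**2 + 1) + 3/(x + 4) - 4/(x - 5): now ∫(-4/(x - 5)) dx + ∫(3/(x + 4)) dx + ∫(-3/(x**2 + 1)) dx.
Step 2. Evaluate the standard form [assuming x > -4]: now 3*log(x + 4) + ∫(-4/(x - 5)) dx + ∫(-3/(x**2 + 1)) dx.
Step 3. Evaluate the standard form [assuming x > 5]: now -4*log(x - 5) + 3*log(x + 4) + ∫(-3/(x**2 + 1)) dx.
Step 4. Evaluate the standard form: now -4*log(x - 5) + 3*log(x + 4) - 3*atan(x).
Answer: -4*log(x - 5) + 3*log(x + 4) - 3*atan(x).


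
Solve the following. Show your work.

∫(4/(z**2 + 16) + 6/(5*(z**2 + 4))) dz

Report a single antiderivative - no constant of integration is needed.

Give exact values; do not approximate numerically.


Step 1. Rewrite: now ∫(6/(5*(z**2 + 4))) dz + ∫(4/(z**2 + 16)) dz.
Step 2. Evaluate the standard form: now 3*atan(z/2)/5 + ∫(4/(z**2 + 16)) dz.
Step 3. Evaluate the standard form: now atan(z/4) + 3*atan(z/2)/5.
Answer: atan(z/4) + 3*atan(z/2)/5.


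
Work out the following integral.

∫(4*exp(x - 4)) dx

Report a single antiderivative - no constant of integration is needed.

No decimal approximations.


Answer: 4*exp(x - 4).


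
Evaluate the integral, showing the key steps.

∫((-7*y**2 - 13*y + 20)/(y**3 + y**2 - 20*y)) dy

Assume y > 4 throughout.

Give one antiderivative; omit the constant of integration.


Step 1. Decompose ∫((-7*y**2 - 13*y + 20)/(y**3 + y**2 - 20*y)) dy by partial fractions, (-7*y**2 - 13*y + 20)/(y**3 + y**2 - 20*y) = -2/(y + 5) - 4/(y - 4) - 1/y: now ∫(-1/y) dy + ∫(-4/(y - 4)) dy + ∫(-2/(y + 5)) dy.
Step 2. Evaluate the standard form [assuming y > -5]: now -2*log(y + 5) + ∫(-1/y) dy + ∫(-4/(y - 4)) dy.
Step 3. Evaluate the standard form [assuming y > 0]: now -log(y) - 2*log(y + 5) + ∫(-4/(y - 4)) dy.
Step 4. Evaluate the standard form [assuming y > 4]: now -log(y) - 4*log(y - 4) - 2*log(y + 5).
Answer: -log(y) - 4*log(y - 4) - 2*log(y + 5).


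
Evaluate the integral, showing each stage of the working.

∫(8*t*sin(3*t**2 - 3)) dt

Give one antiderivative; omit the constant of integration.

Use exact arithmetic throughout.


Step 1. Substitute u = t**2 - 1, turning ∫(8*t*sin(3*t**2 - 3)) dt into ∫(4*sin(3*u)) du: now ∫(4*sin(3*u)) du.
Step 2. Evaluate the standard form: now -4*cos(3*u)/3.
Step 3. Substitute back u = t**2 - 1: now -4*cos(3*t**2 - 3)/3.
Answer: -4*cos(3*t**2 - 3)/3.


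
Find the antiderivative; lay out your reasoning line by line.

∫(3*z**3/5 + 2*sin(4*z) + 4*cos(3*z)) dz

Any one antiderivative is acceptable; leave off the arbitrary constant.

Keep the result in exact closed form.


Step 1. Rewrite: now ∫(3*z**3/5) dz + ∫(2*sin(4*z)) dz + ∫(4*cos(3*z)) dz.
Step 2. Evaluate the standard form: now -cos(4*z)/2 + ∫(3*z**3/5) dz + ∫(4*cos(3*z)) dz.
Step 3. Evaluate the standard form: now 4*sin(3*z)/3 - cos(4*z)/2 + ∫(3*z**3/5) dz.
Step 4. Evaluate the standard form: now 3*z**4/20 + 4*sin(3*z)/3 - cos(4*z)/2.
Answer: 3*z**4/20 + 4*sin(3*z)/3 - cos(4*z)/2.


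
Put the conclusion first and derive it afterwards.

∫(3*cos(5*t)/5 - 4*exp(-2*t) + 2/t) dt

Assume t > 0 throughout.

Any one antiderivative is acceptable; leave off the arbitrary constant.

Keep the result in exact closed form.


The answer is 2*log(t) + 3*sin(5*t)/25 + 2*exp(-2*t).
Step 1. Rewrite: now ∫(2/t) dt + ∫(-4*exp(-2*t)) dt + ∫(3*cos(5*t)/5) dt.
Step 2. Evaluate the standard form: now ∫(2/t) dt + ∫(3*cos(5*t)/5) dt + 2*exp(-2*t).
Step 3. Evaluate the standard form [assuming t > 0]: now 2*log(t) + ∫(3*cos(5*t)/5) dt + 2*exp(-2*t).
Step 4. Evaluate the standard form: now 2*log(t) + 3*sin(5*t)/25 + 2*exp(-2*t).
Answer: 2*log(t) + 3*sin(5*t)/25 + 2*exp(-2*t).


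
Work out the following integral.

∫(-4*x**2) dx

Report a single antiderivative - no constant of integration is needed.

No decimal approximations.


Answer: -4*x**3/3.


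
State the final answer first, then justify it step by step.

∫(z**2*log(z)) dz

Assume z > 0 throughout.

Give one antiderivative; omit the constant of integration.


The answer is z**3*log(z)/3 - z**3/9.
Step 1. Integrate ∫(z**2*log(z)) dz by parts with u = log(z), dv = (z**2) dz, so v = z**3/3 [assuming z > 0]: now z**3*log(z)/3 + ∫(-z**2/3) dz.
Step 2. Evaluate the standard form: now z**3*log(z)/3 - z**3/9.
Answer: z**3*log(z)/3 - z**3/9.


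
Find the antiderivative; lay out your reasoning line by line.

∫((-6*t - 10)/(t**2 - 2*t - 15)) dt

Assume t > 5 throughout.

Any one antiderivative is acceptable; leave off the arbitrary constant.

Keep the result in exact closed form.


Step 1. Decompose ∫((-6*t - 10)/(t**2 - 2*t - 15)) dt by partial fractions, (-6*t - 10)/(t**2 - 2*t - 15) = -1/(t + 3) - 5/(t - 5): now ∫(-5/(t - 5)) dt + ∫(-1/(t + 3)) dt.
Step 2. Evaluate the standard form [assuming t > 5]: now -5*log(t - 5) + ∫(-1/(t + 3)) dt.
Step 3. Evaluate the standard form [assuming t > -3]: now -5*log(t - 5) - log(t + 3).
Answer: -5*log(t - 5) - log(t + 3).


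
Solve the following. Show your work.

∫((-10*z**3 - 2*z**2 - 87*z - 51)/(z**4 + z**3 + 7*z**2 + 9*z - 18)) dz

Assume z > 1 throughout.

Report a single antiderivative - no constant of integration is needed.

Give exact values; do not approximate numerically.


Step 1. Decompose ∫((-10*z**3 - 2*z**2 - 87*z - 51)/(z**4 + z**3 + 7*z**2 + 9*z - 18)) dz by partial fractions, (-10*z**3 - 2*z**2 - 87*z - 51)/(z**4 + z**3 + 7*z**2 + 9*z - 18) = 3/(z**2 + 9) - 5/(z + 2) - 5/(z - 1): now ∫(-5/(z - 1)) dz + ∫(-5/(z + 2)) dz + ∫(3/(z**2 + 9)) dz.
Step 2. Evaluate the standard form [assuming z > 1]: now -5*log(z - 1) + ∫(-5/(z + 2)) dz + ∫(3/(z**2 + 9)) dz.
Step 3. Evaluate the standard form [assuming z > -2]: now -5*log(z - 1) - 5*log(z + 2) + ∫(3/(z**2 + 9)) dz.
Step 4. Evaluate the standard form: now -5*log(z - 1) - 5*log(z + 2) + atan(z/3).
Answer: -5*log(z - 1) - 5*log(z + 2) + atan(z/3).


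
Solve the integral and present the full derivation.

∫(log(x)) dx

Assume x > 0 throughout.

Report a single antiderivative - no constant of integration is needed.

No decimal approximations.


Step 1. Integrate ∫(log(x)) dx by parts with u = log(x), dv = (1) dx, so v = x [assuming x > 0]: now x*log(x) + ∫(-1) dx.
Step 2. Evaluate the standard form: now x*log(x) - x.
Answer: x*log(x) - x.


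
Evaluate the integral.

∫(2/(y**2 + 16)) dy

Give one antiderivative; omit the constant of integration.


Answer: atan(y/4)/2.


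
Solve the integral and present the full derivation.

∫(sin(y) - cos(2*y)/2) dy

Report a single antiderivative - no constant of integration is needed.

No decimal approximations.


Step 1. Rewrite: now ∫(sin(y)) dy + ∫(-cos(2*y)/2) dy.
Step 2. Evaluate the standard form: now -sin(2*y)/4 + ∫(sin(y)) dy.
Step 3. Evaluate the standard form: now -sin(2*y)/4 - cos(y).
Answer: -sin(2*y)/4 - cos(y).


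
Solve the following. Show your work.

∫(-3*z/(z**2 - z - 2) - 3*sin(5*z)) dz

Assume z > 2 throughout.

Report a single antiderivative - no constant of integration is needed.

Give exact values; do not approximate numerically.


Step 1. Rewrite: now ∫(-3*z/(z**2 - z - 2)) dz + ∫(-3*sin(5*z)) dz.
Step 2. Decompose ∫(-3*z/(z**2 - z - 2)) dz by partial fractions, -3*z/(z**2 - z - 2) = -1/(z + 1) - 2/(z - 2): now ∫(-2/(z - 2)) dz + ∫(-1/(z + 1)) dz + ∫(-3*sin(5*z)) dz.
Step 3. Evaluate the standard form [assuming z > -1]: now -log(z + 1) + ∫(-2/(z - 2)) dz + ∫(-3*sin(5*z)) dz.
Step 4. Evaluate the standard form [assuming z > 2]: now -2*log(z - 2) - log(z + 1) + ∫(-3*sin(5*z)) dz.
Step 5. Evaluate the standard form: now -2*log(z - 2) - log(z + 1) + 3*cos(5*z)/5.
Answer: -2*log(z - 2) - log(z + 1) + 3*cos(5*z)/5.


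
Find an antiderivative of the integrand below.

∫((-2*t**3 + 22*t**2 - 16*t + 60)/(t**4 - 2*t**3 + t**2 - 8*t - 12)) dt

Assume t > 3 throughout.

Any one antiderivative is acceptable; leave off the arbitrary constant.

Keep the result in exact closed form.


Answer: 3*log(t - 3) - 5*log(t + 1) + 2*atan(t/2).


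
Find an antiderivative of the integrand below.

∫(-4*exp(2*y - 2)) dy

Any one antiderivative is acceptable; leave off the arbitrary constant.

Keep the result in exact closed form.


Answer: -2*exp(2*y - 2).


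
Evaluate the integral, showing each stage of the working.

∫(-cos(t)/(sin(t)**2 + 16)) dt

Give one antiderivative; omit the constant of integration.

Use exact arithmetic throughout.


Step 1. Substitute u = sin(t), turning ∫(-cos(t)/(sin(t)**2 + 16)) dt into ∫(-1/(u**2 + 16)) du: now ∫(-1/(u**2 + 16)) du.
Step 2. Evaluate the standard form: now -atan(u/4)/4.
Step 3. Substitute back u = sin(t): now -atan(sin(t)/4)/4.
Answer: -atan(sin(t)/4)/4.


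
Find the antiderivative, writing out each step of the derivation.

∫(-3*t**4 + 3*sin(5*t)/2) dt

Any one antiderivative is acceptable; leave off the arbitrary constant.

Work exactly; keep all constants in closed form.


Step 1. Rewrite: now ∫(-3*t**4) dt + ∫(3*sin(5*t)/2) dt.
Step 2. Evaluate the standard form: now -3*t**5/5 + ∫(3*sin(5*t)/2) dt.
Step 3. Evaluate the standard form: now -3*t**5/5 - 3*cos(5*t)/10.
Answer: -3*t**5/5 - 3*cos(5*t)/10.


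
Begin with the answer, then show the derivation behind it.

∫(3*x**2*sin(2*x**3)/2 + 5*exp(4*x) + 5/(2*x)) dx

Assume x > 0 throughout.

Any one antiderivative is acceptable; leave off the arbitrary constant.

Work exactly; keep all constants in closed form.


The answer is 5*exp(4*x)/4 + 5*log(x)/2 - cos(2*x**3)/4.
Step 1. Rewrite: now ∫(5/(2*x)) dx + ∫(3*x**2*sin(2*x**3)/2) dx + ∫(5*exp(4*x)) dx.
Step 2. Evaluate the standard form: now 5*exp(4*x)/4 + ∫(5/(2*x)) dx + ∫(3*x**2*sin(2*x**3)/2) dx.
Step 3. Substitute u = x**3, turning ∫(3*x**2*sin(2*x**3)/2) dx into ∫(sin(2*u)/2) du: now 5*exp(4*x)/4 + ∫(5/(2*x)) dx + ∫(sin(2*u)/2) du.
Step 4. Evaluate the standard form: now 5*exp(4*x)/4 - cos(2*u)/4 + ∫(5/(2*x)) dx.
Step 5. Substitute back u = x**3: now 5*exp(4*x)/4 - cos(2*x**3)/4 + ∫(5/(2*x)) dx.
Step 6. Evaluate the standard form [assuming x > 0]: now 5*exp(4*x)/4 + 5*log(x)/2 - cos(2*x**3)/4.
Answer: 5*exp(4*x)/4 + 5*log(x)/2 - cos(2*x**3)/4.


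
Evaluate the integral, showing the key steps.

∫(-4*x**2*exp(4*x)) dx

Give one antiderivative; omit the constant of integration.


Step 1. Integrate ∫(-4*x**2*exp(4*x)) dx by parts with u = x**2, dv = (-4*exp(4*x)) dx, so v = -exp(4*x): now -x**2*exp(4*x) + ∫(2*x*exp(4*x)) dx.
Step 2. Integrate ∫(2*x*exp(4*x)) dx by parts with u = x, dv = (2*exp(4*x)) dx, so v = exp(4*x)/2: now -x**2*exp(4*x) + x*exp(4*x)/2 + ∫(-exp(4*x)/2) dx.
Step 3. Evaluate the standard form: now -x**2*exp(4*x) + x*exp(4*x)/2 - exp(4*x)/8.
Answer: -x**2*exp(4*x) + x*exp(4*x)/2 - exp(4*x)/8.


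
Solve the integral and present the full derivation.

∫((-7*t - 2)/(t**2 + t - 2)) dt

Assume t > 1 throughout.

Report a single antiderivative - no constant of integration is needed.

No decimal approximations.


Step 1. Decompose ∫((-7*t - 2)/(t**2 + t - 2)) dt by partial fractions, (-7*t - 2)/(t**2 + t - 2) = -4/(t + 2) - 3/(t - 1): now ∫(-3/(t - 1)) dt + ∫(-4/(t + 2)) dt.
Step 2. Evaluate the standard form [assuming t > 1]: now -3*log(t - 1) + ∫(-4/(t + 2)) dt.
Step 3. Evaluate the standard form [assuming t > -2]: now -3*log(t - 1) - 4*log(t + 2).
Answer: -3*log(t - 1) - 4*log(t + 2).


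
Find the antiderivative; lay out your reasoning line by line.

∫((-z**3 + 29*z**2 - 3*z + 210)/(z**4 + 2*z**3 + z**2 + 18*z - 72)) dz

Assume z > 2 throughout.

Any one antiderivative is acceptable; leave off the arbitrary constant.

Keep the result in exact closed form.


Step 1. Decompose ∫((-z**3 + 29*z**2 - 3*z + 210)/(z**4 + 2*z**3 + z**2 + 18*z - 72)) dz by partial fractions, (-z**3 + 29*z**2 - 3*z + 210)/(z**4 + 2*z**3 + z**2 + 18*z - 72) = 3/(z**2 + 9) - 5/(z + 4) + 4/(z - 2): now ∫(4/(z - 2)) dz + ∫(-5/(z + 4)) dz + ∫(3/(z**2 + 9)) dz.
Step 2. Evaluate the standard form [assuming z > 2]: now 4*log(z - 2) + ∫(-5/(z + 4)) dz + ∫(3/(z**2 + 9)) dz.
Step 3. Evaluate the standard form [assuming z > -4]: now 4*log(z - 2) - 5*log(z + 4) + ∫(3/(z**2 + 9)) dz.
Step 4. Evaluate the standard form: now 4*log(z - 2) - 5*log(z + 4) + atan(z/3).
Answer: 4*log(z - 2) - 5*log(z + 4) + atan(z/3).


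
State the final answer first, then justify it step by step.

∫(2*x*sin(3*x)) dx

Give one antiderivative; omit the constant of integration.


The answer is -2*x*cos(3*x)/3 + 2*sin(3*x)/9.
Step 1. Integrate ∫(2*x*sin(3*x)) dx by parts with u = x, dv = (2*sin(3*x)) dx, so v = -2*cos(3*x)/3: now -2*x*cos(3*x)/3 + ∫(2*cos(3*x)/3) dx.
Step 2. Evaluate the standard form: now -2*x*cos(3*x)/3 + 2*sin(3*x)/9.
Answer: -2*x*cos(3*x)/3 + 2*sin(3*x)/9.


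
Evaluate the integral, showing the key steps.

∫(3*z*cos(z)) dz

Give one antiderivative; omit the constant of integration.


Step 1. Integrate ∫(3*z*cos(z)) dz by parts with u = z, dv = (3*cos(z)) dz, so v = 3*sin(z): now 3*z*sin(z) + ∫(-3*sin(z)) dz.
Step 2. Evaluate the standard form: now 3*z*sin(z) + 3*cos(z).
Answer: 3*z*sin(z) + 3*cos(z).


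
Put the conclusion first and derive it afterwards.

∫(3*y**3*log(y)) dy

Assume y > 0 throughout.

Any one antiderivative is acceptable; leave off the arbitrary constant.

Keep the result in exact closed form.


The answer is 3*y**4*log(y)/4 - 3*y**4/16.
Step 1. Integrate ∫(3*y**3*log(y)) dy by parts with u = log(y), dv = (3*y**3) dy, so v = 3*y**4/4 [assuming y > 0]: now 3*y**4*log(y)/4 + ∫(-3*y**3/4) dy.
Step 2. Evaluate the standard form: now 3*y**4*log(y)/4 - 3*y**4/16.
Answer: 3*y**4*log(y)/4 - 3*y**4/16.


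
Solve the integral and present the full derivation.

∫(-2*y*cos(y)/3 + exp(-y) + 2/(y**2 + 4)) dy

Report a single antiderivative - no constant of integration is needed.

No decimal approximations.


Step 1. Rewrite: now ∫(-2*y*cos(y)/3) dy + ∫(2/(y**2 + 4)) dy + ∫(exp(-y)) dy.
Step 2. Evaluate the standard form: now ∫(-2*y*cos(y)/3) dy + ∫(2/(y**2 + 4)) dy - exp(-y).
Step 3. Integrate ∫(-2*y*cos(y)/3) dy by parts with u = y, dv = (-2*cos(y)/3) dy, so v = -2*sin(y)/3: now -2*y*sin(y)/3 + ∫(2/(y**2 + 4)) dy + ∫(2*sin(y)/3) dy - exp(-y).
Step 4. Evaluate the standard form: now -2*y*sin(y)/3 - 2*cos(y)/3 + ∫(2/(y**2 + 4)) dy - exp(-y).
Step 5. Evaluate the standard form: now -2*y*sin(y)/3 - 2*cos(y)/3 + atan(y/2) - exp(-y).
Answer: -2*y*sin(y)/3 - 2*cos(y)/3 + atan(y/2) - exp(-y).


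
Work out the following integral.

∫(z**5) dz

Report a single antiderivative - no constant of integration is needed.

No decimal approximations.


Answer: z**6/6.


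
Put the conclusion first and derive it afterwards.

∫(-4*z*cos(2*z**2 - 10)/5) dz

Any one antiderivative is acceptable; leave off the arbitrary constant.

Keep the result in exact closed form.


The answer is -sin(2*z**2 - 10)/5.
Step 1. Substitute u = z**2 - 5, turning ∫(-4*z*cos(2*z**2 - 10)/5) dz into ∫(-2*cos(2*u)/5) du: now ∫(-2*cos(2*u)/5) du.
Step 2. Evaluate the standard form: now -sin(2*u)/5.
Step 3. Substitute back u = z**2 - 5: now -sin(2*z**2 - 10)/5.
Answer: -sin(2*z**2 - 10)/5.


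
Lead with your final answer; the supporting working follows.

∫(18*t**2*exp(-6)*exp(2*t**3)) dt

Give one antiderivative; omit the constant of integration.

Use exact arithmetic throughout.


The answer is 3*exp(2*t**3 - 6).
Step 1. Substitute u = t**3 - 3, turning ∫(18*t**2*exp(-6)*exp(2*t**3)) dt into ∫(6*exp(2*u)) du: now ∫(6*exp(2*u)) du.
Step 2. Evaluate the standard form: now 3*exp(2*u).
Step 3. Substitute back u = t**3 - 3: now 3*exp(2*t**3 - 6).
Answer: 3*exp(2*t**3 - 6).


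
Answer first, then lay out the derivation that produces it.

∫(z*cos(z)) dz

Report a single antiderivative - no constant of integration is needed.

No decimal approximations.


The answer is z*sin(z) + cos(z).
Step 1. Integrate ∫(z*cos(z)) dz by parts with u = z, dv = (cos(z)) dz, so v = sin(z): now z*sin(z) + ∫(-sin(z)) dz.
Step 2. Evaluate the standard form: now z*sin(z) + cos(z).
Answer: z*sin(z) + cos(z).


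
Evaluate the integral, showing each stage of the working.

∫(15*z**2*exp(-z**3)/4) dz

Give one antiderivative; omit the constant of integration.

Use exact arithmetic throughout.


Step 1. Substitute u = z**3, turning ∫(15*z**2*exp(-z**3)/4) dz into ∫(5*exp(-u)/4) du: now ∫(5*exp(-u)/4) du.
Step 2. Evaluate the standard form: now -5*exp(-u)/4.
Step 3. Substitute back u = z**3: now -5*exp(-z**3)/4.
Answer: -5*exp(-z**3)/4.


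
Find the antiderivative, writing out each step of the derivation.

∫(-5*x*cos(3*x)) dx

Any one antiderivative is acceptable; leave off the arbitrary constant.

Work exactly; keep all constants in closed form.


Step 1. Integrate ∫(-5*x*cos(3*x)) dx by parts with u = x, dv = (-5*cos(3*x)) dx, so v = -5*sin(3*x)/3: now -5*x*sin(3*x)/3 + ∫(5*sin(3*x)/3) dx.
Step 2. Evaluate the standard form: now -5*x*sin(3*x)/3 - 5*cos(3*x)/9.
Answer: -5*x*sin(3*x)/3 - 5*cos(3*x)/9.


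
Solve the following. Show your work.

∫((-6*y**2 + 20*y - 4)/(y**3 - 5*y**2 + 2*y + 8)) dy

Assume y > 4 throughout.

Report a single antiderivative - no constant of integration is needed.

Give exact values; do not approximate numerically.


Step 1. Decompose ∫((-6*y**2 + 20*y - 4)/(y**3 - 5*y**2 + 2*y + 8)) dy by partial fractions, (-6*y**2 + 20*y - 4)/(y**3 - 5*y**2 + 2*y + 8) = -2/(y + 1) - 2/(y - 2) - 2/(y - 4): now ∫(-2/(y - 4)) dy + ∫(-2/(y - 2)) dy + ∫(-2/(y + 1)) dy.
Step 2. Evaluate the standard form [assuming y > 4]: now -2*log(y - 4) + ∫(-2/(y - 2)) dy + ∫(-2/(y + 1)) dy.
Step 3. Evaluate the standard form [assuming y > -1]: now -2*log(y - 4) - 2*log(y + 1) + ∫(-2/(y - 2)) dy.
Step 4. Evaluate the standard form [assuming y > 2]: now -2*log(y - 4) - 2*log(y - 2) - 2*log(y + 1).
Answer: -2*log(y - 4) - 2*log(y - 2) - 2*log(y + 1).


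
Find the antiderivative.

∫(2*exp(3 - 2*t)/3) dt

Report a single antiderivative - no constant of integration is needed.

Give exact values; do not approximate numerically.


Answer: -exp(3 - 2*t)/3.


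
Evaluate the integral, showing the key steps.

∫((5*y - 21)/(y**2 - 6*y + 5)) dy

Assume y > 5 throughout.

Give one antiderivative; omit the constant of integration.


Step 1. Decompose ∫((5*y - 21)/(y**2 - 6*y + 5)) dy by partial fractions, (5*y - 21)/(y**2 - 6*y + 5) = 4/(y - 1) + 1/(y - 5): now ∫(1/(y - 5)) dy + ∫(4/(y - 1)) dy.
Step 2. Evaluate the standard form [assuming y > 1]: now 4*log(y - 1) + ∫(1/(y - 5)) dy.
Step 3. Evaluate the standard form [assuming y > 5]: now log(y - 5) + 4*log(y - 1).
Answer: log(y - 5) + 4*log(y - 1).


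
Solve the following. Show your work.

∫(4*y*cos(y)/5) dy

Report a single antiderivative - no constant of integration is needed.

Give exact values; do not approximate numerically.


Step 1. Integrate ∫(4*y*cos(y)/5) dy by parts with u = y, dv = (4*cos(y)/5) dy, so v = 4*sin(y)/5: now 4*y*sin(y)/5 + ∫(-4*sin(y)/5) dy.
Step 2. Evaluate the standard form: now 4*y*sin(y)/5 + 4*cos(y)/5.
Answer: 4*y*sin(y)/5 + 4*cos(y)/5.


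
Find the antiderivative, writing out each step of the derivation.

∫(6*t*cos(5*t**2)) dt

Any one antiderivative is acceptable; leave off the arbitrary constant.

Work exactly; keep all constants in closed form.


Step 1. Substitute u = t**2, turning ∫(6*t*cos(5*t**2)) dt into ∫(3*cos(5*u)) du: now ∫(3*cos(5*u)) du.
Step 2. Evaluate the standard form: now 3*sin(5*u)/5.
Step 3. Substitute back u = t**2: now 3*sin(5*t**2)/5.
Answer: 3*sin(5*t**2)/5.


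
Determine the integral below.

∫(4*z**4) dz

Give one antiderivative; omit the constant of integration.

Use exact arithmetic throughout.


Answer: 4*z**5/5.


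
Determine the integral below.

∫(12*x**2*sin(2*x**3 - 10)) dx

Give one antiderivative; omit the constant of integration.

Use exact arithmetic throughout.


Answer: -2*cos(2*x**3 - 10).


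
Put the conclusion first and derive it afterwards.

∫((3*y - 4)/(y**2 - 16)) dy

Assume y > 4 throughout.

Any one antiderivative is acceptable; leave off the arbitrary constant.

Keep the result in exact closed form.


The answer is log(y - 4) + 2*log(y + 4).
Step 1. Decompose ∫((3*y - 4)/(y**2 - 16)) dy by partial fractions, (3*y - 4)/(y**2 - 16) = 2/(y + 4) + 1/(y - 4): now ∫(1/(y - 4)) dy + ∫(2/(y + 4)) dy.
Step 2. Evaluate the standard form [assuming y > -4]: now 2*log(y + 4) + ∫(1/(y - 4)) dy.
Step 3. Evaluate the standard form [assuming y > 4]: now log(y - 4) + 2*log(y + 4).
Answer: log(y - 4) + 2*log(y + 4).


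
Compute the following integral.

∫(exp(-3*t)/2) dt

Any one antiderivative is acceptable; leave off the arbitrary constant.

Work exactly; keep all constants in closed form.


Answer: -exp(-3*t)/6.


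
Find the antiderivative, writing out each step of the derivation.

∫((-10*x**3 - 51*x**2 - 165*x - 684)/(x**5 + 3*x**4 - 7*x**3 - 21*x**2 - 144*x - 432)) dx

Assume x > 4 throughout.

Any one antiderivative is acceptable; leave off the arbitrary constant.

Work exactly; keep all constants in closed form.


Step 1. Decompose ∫((-10*x**3 - 51*x**2 - 165*x - 684)/(x**5 + 3*x**4 - 7*x**3 - 21*x**2 - 144*x - 432)) dx by partial fractions, (-10*x**3 - 51*x**2 - 165*x - 684)/(x**5 + 3*x**4 - 7*x**3 - 21*x**2 - 144*x - 432) = 3/(x**2 + 9) - 1/(x + 4) + 3/(x + 3) - 2/(x - 4): now ∫(-2/(x - 4)) dx + ∫(3/(x + 3)) dx + ∫(-1/(x + 4)) dx + ∫(3/(x**2 + 9)) dx.
Step 2. Evaluate the standard form [assuming x > -4]: now -log(x + 4) + ∫(-2/(x - 4)) dx + ∫(3/(x + 3)) dx + ∫(3/(x**2 + 9)) dx.
Step 3. Evaluate the standard form [assuming x > 4]: now -2*log(x - 4) - log(x + 4) + ∫(3/(x + 3)) dx + ∫(3/(x**2 + 9)) dx.
Step 4. Evaluate the standard form [assuming x > -3]: now -2*log(x - 4) + 3*log(x + 3) - log(x + 4) + ∫(3/(x**2 + 9)) dx.
Step 5. Evaluate the standard form: now -2*log(x - 4) + 3*log(x + 3) - log(x + 4) + atan(x/3).
Answer: -2*log(x - 4) + 3*log(x + 3) - log(x + 4) + atan(x/3).


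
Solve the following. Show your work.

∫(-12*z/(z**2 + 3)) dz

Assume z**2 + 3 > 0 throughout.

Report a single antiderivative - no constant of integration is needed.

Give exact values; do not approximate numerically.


Step 1. Substitute u = z**2 + 3, turning ∫(-12*z/(z**2 + 3)) dz into ∫(-6/u) du: now ∫(-6/u) du.
Step 2. Evaluate the standard form [assuming u > 0]: now -6*log(u).
Step 3. Substitute back u = z**2 + 3: now -6*log(z**2 + 3).
Answer: -6*log(z**2 + 3).


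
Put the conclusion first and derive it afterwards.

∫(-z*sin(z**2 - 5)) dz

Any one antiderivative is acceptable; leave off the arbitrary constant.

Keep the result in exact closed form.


The answer is cos(z**2 - 5)/2.
Step 1. Substitute u = z**2 - 5, turning ∫(-z*sin(z**2 - 5)) dz into ∫(-sin(u)/2) du: now ∫(-sin(u)/2) du.
Step 2. Evaluate the standard form: now cos(u)/2.
Step 3. Substitute back u = z**2 - 5: now cos(z**2 - 5)/2.
Answer: cos(z**2 - 5)/2.


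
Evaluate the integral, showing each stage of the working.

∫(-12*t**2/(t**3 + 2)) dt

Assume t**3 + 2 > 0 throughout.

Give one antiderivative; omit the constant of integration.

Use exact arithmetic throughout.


Step 1. Substitute u = t**3 + 2, turning ∫(-12*t**2/(t**3 + 2)) dt into ∫(-4/u) du: now ∫(-4/u) du.
Step 2. Evaluate the standard form [assuming u > 0]: now -4*log(u).
Step 3. Substitute back u = t**3 + 2: now -4*log(t**3 + 2).
Answer: -4*log(t**3 + 2).


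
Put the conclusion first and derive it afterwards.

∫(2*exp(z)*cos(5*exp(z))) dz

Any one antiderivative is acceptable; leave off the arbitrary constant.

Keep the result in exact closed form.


The answer is 2*sin(5*exp(z))/5.
Step 1. Substitute u = exp(z), turning ∫(2*exp(z)*cos(5*exp(z))) dz into ∫(2*cos(5*u)) du: now ∫(2*cos(5*u)) du.
Step 2. Evaluate the standard form: now 2*sin(5*u)/5.
Step 3. Substitute back u = exp(z): now 2*sin(5*exp(z))/5.
Answer: 2*sin(5*exp(z))/5.


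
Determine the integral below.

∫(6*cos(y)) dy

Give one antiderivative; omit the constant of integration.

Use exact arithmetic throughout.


Answer: 6*sin(y).


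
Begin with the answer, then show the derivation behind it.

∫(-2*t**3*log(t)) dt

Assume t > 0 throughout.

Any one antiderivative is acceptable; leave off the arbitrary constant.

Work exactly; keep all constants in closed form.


The answer is -t**4*log(t)/2 + t**4/8.
Step 1. Integrate ∫(-2*t**3*log(t)) dt by parts with u = log(t), dv = (-2*t**3) dt, so v = -t**4/2 [assuming t > 0]: now -t**4*log(t)/2 + ∫(t**3/2) dt.
Step 2. Evaluate the standard form: now -t**4*log(t)/2 + t**4/8.
Answer: -t**4*log(t)/2 + t**4/8.


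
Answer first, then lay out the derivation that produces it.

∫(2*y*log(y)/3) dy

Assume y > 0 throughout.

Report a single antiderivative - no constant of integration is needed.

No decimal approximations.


The answer is y**2*log(y)/3 - y**2/6.
Step 1. Integrate ∫(2*y*log(y)/3) dy by parts with u = log(y), dv = (2*y/3) dy, so v = y**2/3 [assuming y > 0]: now y**2*log(y)/3 + ∫(-y/3) dy.
Step 2. Evaluate the standard form: now y**2*log(y)/3 - y**2/6.
Answer: y**2*log(y)/3 - y**2/6.


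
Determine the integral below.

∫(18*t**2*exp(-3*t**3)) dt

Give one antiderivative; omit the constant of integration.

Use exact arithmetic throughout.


Answer: -2*exp(-3*t**3).


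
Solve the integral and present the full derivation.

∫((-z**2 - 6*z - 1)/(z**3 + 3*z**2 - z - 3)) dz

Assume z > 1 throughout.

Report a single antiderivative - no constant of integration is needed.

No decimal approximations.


Step 1. Decompose ∫((-z**2 - 6*z - 1)/(z**3 + 3*z**2 - z - 3)) dz by partial fractions, (-z**2 - 6*z - 1)/(z**3 + 3*z**2 - z - 3) = 1/(z + 3) - 1/(z + 1) - 1/(z - 1): now ∫(-1/(z - 1)) dz + ∫(-1/(z + 1)) dz + ∫(1/(z + 3)) dz.
Step 2. Evaluate the standard form [assuming z > -1]: now -log(z + 1) + ∫(-1/(z - 1)) dz + ∫(1/(z + 3)) dz.
Step 3. Evaluate the standard form [assuming z > 1]: now -log(z - 1) - log(z + 1) + ∫(1/(z + 3)) dz.
Step 4. Evaluate the standard form [assuming z > -3]: now -log(z - 1) - log(z + 1) + log(z + 3).
Answer: -log(z - 1) - log(z + 1) + log(z + 3).


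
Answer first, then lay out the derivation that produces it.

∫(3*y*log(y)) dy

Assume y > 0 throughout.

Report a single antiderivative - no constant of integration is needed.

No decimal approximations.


The answer is 3*y**2*log(y)/2 - 3*y**2/4.
Step 1. Integrate ∫(3*y*log(y)) dy by parts with u = log(y), dv = (3*y) dy, so v = 3*y**2/2 [assuming y > 0]: now 3*y**2*log(y)/2 + ∫(-3*y/2) dy.
Step 2. Evaluate the standard form: now 3*y**2*log(y)/2 - 3*y**2/4.
Answer: 3*y**2*log(y)/2 - 3*y**2/4.


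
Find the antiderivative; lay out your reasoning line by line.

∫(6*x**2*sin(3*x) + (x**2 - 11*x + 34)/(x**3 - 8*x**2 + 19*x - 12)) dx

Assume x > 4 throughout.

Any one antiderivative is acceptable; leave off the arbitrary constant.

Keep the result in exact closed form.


Step 1. Rewrite: now ∫(6*x**2*sin(3*x)) dx + ∫((x**2 - 11*x + 34)/(x**3 - 8*x**2 + 19*x - 12)) dx.
Step 2. Decompose ∫((x**2 - 11*x + 34)/(x**3 - 8*x**2 + 19*x - 12)) dx by partial fractions, (x**2 - 11*x + 34)/(x**3 - 8*x**2 + 19*x - 12) = 4/(x - 1) - 5/(x - 3) + 2/(x - 4): now ∫(6*x**2*sin(3*x)) dx + ∫(2/(x - 4)) dx + ∫(-5/(x - 3)) dx + ∫(4/(x - 1)) dx.
Step 3. Evaluate the standard form [assuming x > 1]: now 4*log(x - 1) + ∫(6*x**2*sin(3*x)) dx + ∫(2/(x - 4)) dx + ∫(-5/(x - 3)) dx.
Step 4. Evaluate the standard form [assuming x > 3]: now -5*log(x - 3) + 4*log(x - 1) + ∫(6*x**2*sin(3*x)) dx + ∫(2/(x - 4)) dx.
Step 5. Evaluate the standard form [assuming x > 4]: now 2*log(x - 4) - 5*log(x - 3) + 4*log(x - 1) + ∫(6*x**2*sin(3*x)) dx.
Step 6. Integrate ∫(6*x**2*sin(3*x)) dx by parts with u = x**2, dv = (6*sin(3*x)) dx, so v = -2*cos(3*x): now -2*x**2*cos(3*x) + 2*log(x - 4) - 5*log(x - 3) + 4*log(x - 1) + ∫(4*x*cos(3*x)) dx.
Step 7. Integrate ∫(4*x*cos(3*x)) dx by parts with u = x, dv = (4*cos(3*x)) dx, so v = 4*sin(3*x)/3: now -2*x**2*cos(3*x) + 4*x*sin(3*x)/3 + 2*log(x - 4) - 5*log(x - 3) + 4*log(x - 1) + ∫(-4*sin(3*x)/3) dx.
Step 8. Evaluate the standard form: now -2*x**2*cos(3*x) + 4*x*sin(3*x)/3 + 2*log(x - 4) - 5*log(x - 3) + 4*log(x - 1) + 4*cos(3*x)/9.
Answer: -2*x**2*cos(3*x) + 4*x*sin(3*x)/3 + 2*log(x - 4) - 5*log(x - 3) + 4*log(x - 1) + 4*cos(3*x)/9.


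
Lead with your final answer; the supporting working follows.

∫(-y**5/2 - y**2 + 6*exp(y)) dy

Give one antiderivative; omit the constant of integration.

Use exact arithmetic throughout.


The answer is -y**6/12 - y**3/3 + 6*exp(y).
Step 1. Rewrite: now ∫(-y**2) dy + ∫(-y**5/2) dy + ∫(6*exp(y)) dy.
Step 2. Evaluate the standard form: now -y**3/3 + ∫(-y**5/2) dy + ∫(6*exp(y)) dy.
Step 3. Evaluate the standard form: now -y**3/3 + 6*exp(y) + ∫(-y**5/2) dy.
Step 4. Evaluate the standard form: now -y**6/12 - y**3/3 + 6*exp(y).
Answer: -y**6/12 - y**3/3 + 6*exp(y).


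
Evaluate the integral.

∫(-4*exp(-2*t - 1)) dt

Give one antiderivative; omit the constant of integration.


Answer: 2*exp(-2*t - 1).


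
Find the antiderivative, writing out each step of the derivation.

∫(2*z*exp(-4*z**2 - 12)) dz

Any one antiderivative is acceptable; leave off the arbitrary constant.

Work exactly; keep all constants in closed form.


Step 1. Substitute u = z**2 + 3, turning ∫(2*z*exp(-4*z**2 - 12)) dz into ∫(exp(-4*u)) du: now ∫(exp(-4*u)) du.
Step 2. Evaluate the standard form: now -exp(-4*u)/4.
Step 3. Substitute back u = z**2 + 3: now -exp(-4*z**2 - 12)/4.
Answer: -exp(-4*z**2 - 12)/4.


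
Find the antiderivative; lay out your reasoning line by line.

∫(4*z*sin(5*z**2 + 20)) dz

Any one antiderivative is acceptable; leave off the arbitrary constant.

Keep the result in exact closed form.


Step 1. Substitute u = z**2 + 4, turning ∫(4*z*sin(5*z**2 + 20)) dz into ∫(2*sin(5*u)) du: now ∫(2*sin(5*u)) du.
Step 2. Evaluate the standard form: now -2*cos(5*u)/5.
Step 3. Substitute back u = z**2 + 4: now -2*cos(5*z**2 + 20)/5.
Answer: -2*cos(5*z**2 + 20)/5.


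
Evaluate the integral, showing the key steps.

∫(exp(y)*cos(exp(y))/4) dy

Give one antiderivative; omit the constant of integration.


Step 1. Substitute u = exp(y), turning ∫(exp(y)*cos(exp(y))/4) dy into ∫(cos(u)/4) du: now ∫(cos(u)/4) du.
Step 2. Evaluate the standard form: now sin(u)/4.
Step 3. Substitute back u = exp(y): now sin(exp(y))/4.
Answer: sin(exp(y))/4.


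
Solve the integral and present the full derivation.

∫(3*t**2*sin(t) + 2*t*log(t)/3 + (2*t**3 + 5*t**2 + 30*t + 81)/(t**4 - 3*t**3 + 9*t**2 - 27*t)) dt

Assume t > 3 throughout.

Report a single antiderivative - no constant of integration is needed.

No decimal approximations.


Step 1. Rewrite: now ∫(2*t*log(t)/3) dt + ∫(3*t**2*sin(t)) dt + ∫((2*t**3 + 5*t**2 + 30*t + 81)/(t**4 - 3*t**3 + 9*t**2 - 27*t)) dt.
Step 2. Integrate ∫(2*t*log(t)/3) dt by parts with u = log(t), dv = (2*t/3) dt, so v = t**2/3 [assuming t > 0]: now t**2*log(t)/3 + ∫(-t/3) dt + ∫(3*t**2*sin(t)) dt + ∫((2*t**3 + 5*t**2 + 30*t + 81)/(t**4 - 3*t**3 + 9*t**2 - 27*t)) dt.
Step 3. Evaluate the standard form: now t**2*log(t)/3 - t**2/6 + ∫(3*t**2*sin(t)) dt + ∫((2*t**3 + 5*t**2 + 30*t + 81)/(t**4 - 3*t**3 + 9*t**2 - 27*t)) dt.
Step 4. Integrate ∫(3*t**2*sin(t)) dt by parts with u = t**2, dv = (3*sin(t)) dt, so v = -3*cos(t): now t**2*log(t)/3 - 3*t**2*cos(t) - t**2/6 + ∫(6*t*cos(t)) dt + ∫((2*t**3 + 5*t**2 + 30*t + 81)/(t**4 - 3*t**3 + 9*t**2 - 27*t)) dt.
Step 5. Integrate ∫(6*t*cos(t)) dt by parts with u = t, dv = (6*cos(t)) dt, so v = 6*sin(t): now t**2*log(t)/3 - 3*t**2*cos(t) - t**2/6 + 6*t*sin(t) + ∫((2*t**3 + 5*t**2 + 30*t + 81)/(t**4 - 3*t**3 + 9*t**2 - 27*t)) dt + ∫(-6*sin(t)) dt.
Step 6. Evaluate the standard form: now t**2*log(t)/3 - 3*t**2*cos(t) - t**2/6 + 6*t*sin(t) + 6*cos(t) + ∫((2*t**3 + 5*t**2 + 30*t + 81)/(t**4 - 3*t**3 + 9*t**2 - 27*t)) dt.
Step 7. Decompose ∫((2*t**3 + 5*t**2 + 30*t + 81)/(t**4 - 3*t**3 + 9*t**2 - 27*t)) dt by partial fractions, (2*t**3 + 5*t**2 + 30*t + 81)/(t**4 - 3*t**3 + 9*t**2 - 27*t) = -4/(t**2 + 9) + 5/(t - 3) - 3/t: now t**2*log(t)/3 - 3*t**2*cos(t) - t**2/6 + 6*t*sin(t) + 6*cos(t) + ∫(-3/t) dt + ∫(5/(t - 3)) dt + ∫(-4/(t**2 + 9)) dt.
Step 8. Evaluate the standard form [assuming t > 3]: now t**2*log(t)/3 - 3*t**2*cos(t) - t**2/6 + 6*t*sin(t) + 5*log(t - 3) + 6*cos(t) + ∫(-3/t) dt + ∫(-4/(t**2 + 9)) dt.
Step 9. Evaluate the standard form [assuming t > 0]: now t**2*log(t)/3 - 3*t**2*cos(t) - t**2/6 + 6*t*sin(t) - 3*log(t) + 5*log(t - 3) + 6*cos(t) + ∫(-4/(t**2 + 9)) dt.
Step 10. Evaluate the standard form: now t**2*log(t)/3 - 3*t**2*cos(t) - t**2/6 + 6*t*sin(t) - 3*log(t) + 5*log(t - 3) + 6*cos(t) - 4*atan(t/3)/3.
Answer: t**2*log(t)/3 - 3*t**2*cos(t) - t**2/6 + 6*t*sin(t) - 3*log(t) + 5*log(t - 3) + 6*cos(t) - 4*atan(t/3)/3.
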